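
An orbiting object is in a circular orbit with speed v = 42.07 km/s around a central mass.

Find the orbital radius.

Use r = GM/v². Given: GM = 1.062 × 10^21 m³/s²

Convert to SI: v = 42.07 km/s = 42070 m/s.
For a circular orbit, v² = GM / r, so r = GM / v².
r = 1.062e+21 / (42070)² m ≈ 6e+11 m = 600 Gm.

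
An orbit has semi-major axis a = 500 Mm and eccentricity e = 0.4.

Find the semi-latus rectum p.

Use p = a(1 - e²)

Convert to SI: a = 500 Mm = 5e+08 m.
p = a (1 − e²).
p = 5e+08 · (1 − (0.4)²) = 5e+08 · 0.84 ≈ 4.2e+08 m = 420 Mm.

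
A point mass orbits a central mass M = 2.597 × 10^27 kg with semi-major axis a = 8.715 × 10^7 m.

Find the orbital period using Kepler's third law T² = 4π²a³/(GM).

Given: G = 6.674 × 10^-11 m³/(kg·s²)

GM = G · M = 6.674e-11 · 2.597e+27 = 1.73324e+17 m³/s².
Kepler's third law: T = 2π √(a³ / GM).
Substituting a = 8.715e+07 m and GM = 1.73324e+17 m³/s²:
T = 2π √((8.715e+07)³ / 1.73324e+17) s
T ≈ 1.228e+04 s = 3.411 hours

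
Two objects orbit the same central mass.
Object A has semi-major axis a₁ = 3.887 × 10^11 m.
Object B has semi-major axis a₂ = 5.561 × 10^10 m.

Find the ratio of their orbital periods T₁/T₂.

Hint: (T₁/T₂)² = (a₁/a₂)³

From Kepler's third law, (T₁/T₂)² = (a₁/a₂)³, so T₁/T₂ = (a₁/a₂)^(3/2).
a₁/a₂ = 3.887e+11 / 5.561e+10 = 6.98975.
T₁/T₂ = (6.98975)^(3/2) ≈ 18.48.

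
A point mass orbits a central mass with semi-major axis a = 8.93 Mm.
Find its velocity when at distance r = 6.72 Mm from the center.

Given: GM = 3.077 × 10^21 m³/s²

Convert to SI: a = 8.93 Mm = 8.93e+06 m; r = 6.72 Mm = 6.72e+06 m.
Vis-viva: v = √(GM · (2/r − 1/a)).
2/r − 1/a = 2/6.72e+06 − 1/8.93e+06 = 1.85637e-07 m⁻¹.
v = √(3.077e+21 · 1.85637e-07) m/s ≈ 2.39e+07 m/s = 2.39e+04 km/s.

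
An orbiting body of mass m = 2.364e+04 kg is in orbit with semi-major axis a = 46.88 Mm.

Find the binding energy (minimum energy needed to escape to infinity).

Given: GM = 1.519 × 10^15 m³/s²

Convert to SI: a = 46.88 Mm = 4.688e+07 m.
Total orbital energy is E = −GMm/(2a); binding energy is E_bind = −E = GMm/(2a).
E_bind = 1.519e+15 · 2.364e+04 / (2 · 4.688e+07) J ≈ 3.83e+11 J = 383 GJ.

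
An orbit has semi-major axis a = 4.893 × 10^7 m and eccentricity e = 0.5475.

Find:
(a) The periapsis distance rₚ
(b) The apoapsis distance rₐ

(a) rₚ = a(1 − e) = 4.893e+07 · (1 − 0.5475) = 4.893e+07 · 0.4525 ≈ 2.214e+07 m = 2.214 × 10^7 m.
(b) rₐ = a(1 + e) = 4.893e+07 · (1 + 0.5475) = 4.893e+07 · 1.5475 ≈ 7.572e+07 m = 7.572 × 10^7 m.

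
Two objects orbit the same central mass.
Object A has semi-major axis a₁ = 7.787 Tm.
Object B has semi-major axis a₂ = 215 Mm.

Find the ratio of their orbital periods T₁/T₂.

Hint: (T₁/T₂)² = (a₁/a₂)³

Convert to SI: a₁ = 7.787 Tm = 7.787e+12 m; a₂ = 215 Mm = 2.15e+08 m.
From Kepler's third law, (T₁/T₂)² = (a₁/a₂)³, so T₁/T₂ = (a₁/a₂)^(3/2).
a₁/a₂ = 7.787e+12 / 2.15e+08 = 36218.6.
T₁/T₂ = (36218.6)^(3/2) ≈ 6.893e+06.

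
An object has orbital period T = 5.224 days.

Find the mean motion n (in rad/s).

Convert to SI: T = 5.224 days = 451354 s.
n = 2π / T.
n = 2π / 451354 s ≈ 1.392e-05 rad/s.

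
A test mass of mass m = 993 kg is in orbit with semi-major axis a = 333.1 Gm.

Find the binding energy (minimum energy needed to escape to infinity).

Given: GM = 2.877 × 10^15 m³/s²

Convert to SI: a = 333.1 Gm = 3.331e+11 m.
Total orbital energy is E = −GMm/(2a); binding energy is E_bind = −E = GMm/(2a).
E_bind = 2.877e+15 · 993 / (2 · 3.331e+11) J ≈ 4.288e+06 J = 4.288 MJ.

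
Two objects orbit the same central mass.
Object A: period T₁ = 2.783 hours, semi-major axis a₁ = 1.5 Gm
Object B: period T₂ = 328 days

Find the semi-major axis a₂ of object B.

Convert to SI: T₁ = 2.783 hours = 10018.8 s; a₁ = 1.5 Gm = 1.5e+09 m; T₂ = 328 days = 2.83392e+07 s.
Kepler's third law: (T₁/T₂)² = (a₁/a₂)³ ⇒ a₂ = a₁ · (T₂/T₁)^(2/3).
T₂/T₁ = 2.83392e+07 / 10018.8 = 2828.6.
a₂ = 1.5e+09 · (2828.6)^(2/3) m ≈ 3e+11 m = 300 Gm.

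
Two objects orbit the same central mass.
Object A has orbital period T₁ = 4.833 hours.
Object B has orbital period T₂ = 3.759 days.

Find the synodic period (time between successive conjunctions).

Convert to SI: T₁ = 4.833 hours = 17398.8 s; T₂ = 3.759 days = 324778 s.
T_syn = |T₁ · T₂ / (T₁ − T₂)|.
T_syn = |17398.8 · 324778 / (17398.8 − 324778)| s ≈ 1.838e+04 s = 5.107 hours.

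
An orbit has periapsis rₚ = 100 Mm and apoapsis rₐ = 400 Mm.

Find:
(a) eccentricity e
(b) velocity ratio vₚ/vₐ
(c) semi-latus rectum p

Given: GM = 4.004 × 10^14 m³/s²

Convert to SI: rₚ = 100 Mm = 1e+08 m; rₐ = 400 Mm = 4e+08 m.
(a) e = (rₐ − rₚ)/(rₐ + rₚ) = (4e+08 − 1e+08)/(4e+08 + 1e+08) ≈ 0.6
(b) Conservation of angular momentum (rₚvₚ = rₐvₐ) gives vₚ/vₐ = rₐ/rₚ = 4e+08/1e+08 ≈ 4
(c) From a = (rₚ + rₐ)/2 = 2.5e+08 m and e = (rₐ − rₚ)/(rₐ + rₚ) = 0.6, p = a(1 − e²) = 2.5e+08 · (1 − (0.6)²) ≈ 1.6e+08 m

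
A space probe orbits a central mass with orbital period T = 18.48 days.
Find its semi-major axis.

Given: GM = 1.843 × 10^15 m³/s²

Convert to SI: T = 18.48 days = 1.59667e+06 s.
Invert Kepler's third law: a = (GM · T² / (4π²))^(1/3).
Substituting T = 1.59667e+06 s and GM = 1.843e+15 m³/s²:
a = (1.843e+15 · (1.59667e+06)² / (4π²))^(1/3) m
a ≈ 4.919e+08 m = 491.9 Mm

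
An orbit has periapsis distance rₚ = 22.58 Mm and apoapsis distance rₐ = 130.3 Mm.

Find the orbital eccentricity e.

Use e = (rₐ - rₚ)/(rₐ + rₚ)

Convert to SI: rₚ = 22.58 Mm = 2.258e+07 m; rₐ = 130.3 Mm = 1.303e+08 m.
e = (rₐ − rₚ) / (rₐ + rₚ).
e = (1.303e+08 − 2.258e+07) / (1.303e+08 + 2.258e+07) = 1.0772e+08 / 1.5288e+08 ≈ 0.7046.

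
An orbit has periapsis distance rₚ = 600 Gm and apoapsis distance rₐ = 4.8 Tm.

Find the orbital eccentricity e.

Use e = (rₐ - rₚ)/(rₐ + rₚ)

Convert to SI: rₚ = 600 Gm = 6e+11 m; rₐ = 4.8 Tm = 4.8e+12 m.
e = (rₐ − rₚ) / (rₐ + rₚ).
e = (4.8e+12 − 6e+11) / (4.8e+12 + 6e+11) = 4.2e+12 / 5.4e+12 ≈ 0.7778.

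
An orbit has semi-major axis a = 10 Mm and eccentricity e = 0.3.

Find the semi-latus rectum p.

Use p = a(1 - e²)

Convert to SI: a = 10 Mm = 1e+07 m.
p = a (1 − e²).
p = 1e+07 · (1 − (0.3)²) = 1e+07 · 0.91 ≈ 9.1e+06 m = 9.1 Mm.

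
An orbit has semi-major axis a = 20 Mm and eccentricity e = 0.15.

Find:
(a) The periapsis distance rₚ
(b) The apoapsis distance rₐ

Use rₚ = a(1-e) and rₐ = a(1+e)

Convert to SI: a = 20 Mm = 2e+07 m.
(a) rₚ = a(1 − e) = 2e+07 · (1 − 0.15) = 2e+07 · 0.85 ≈ 1.7e+07 m = 17 Mm.
(b) rₐ = a(1 + e) = 2e+07 · (1 + 0.15) = 2e+07 · 1.15 ≈ 2.3e+07 m = 23 Mm.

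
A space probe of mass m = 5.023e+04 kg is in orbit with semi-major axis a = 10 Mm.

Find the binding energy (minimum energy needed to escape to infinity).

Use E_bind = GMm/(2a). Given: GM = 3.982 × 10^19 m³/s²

Convert to SI: a = 10 Mm = 1e+07 m.
Total orbital energy is E = −GMm/(2a); binding energy is E_bind = −E = GMm/(2a).
E_bind = 3.982e+19 · 5.023e+04 / (2 · 1e+07) J ≈ 1e+17 J = 100 PJ.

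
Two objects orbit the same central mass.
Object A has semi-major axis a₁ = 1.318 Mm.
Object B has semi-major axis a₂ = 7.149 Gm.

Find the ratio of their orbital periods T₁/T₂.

Convert to SI: a₁ = 1.318 Mm = 1.318e+06 m; a₂ = 7.149 Gm = 7.149e+09 m.
From Kepler's third law, (T₁/T₂)² = (a₁/a₂)³, so T₁/T₂ = (a₁/a₂)^(3/2).
a₁/a₂ = 1.318e+06 / 7.149e+09 = 0.000184361.
T₁/T₂ = (0.000184361)^(3/2) ≈ 2.503e-06.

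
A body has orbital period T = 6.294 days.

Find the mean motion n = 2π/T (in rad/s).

Convert to SI: T = 6.294 days = 543802 s.
n = 2π / T.
n = 2π / 543802 s ≈ 1.155e-05 rad/s.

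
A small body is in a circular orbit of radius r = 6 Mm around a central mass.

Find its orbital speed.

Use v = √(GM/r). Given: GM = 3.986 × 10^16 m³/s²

Convert to SI: r = 6 Mm = 6e+06 m.
For a circular orbit, gravity supplies the centripetal force, so v = √(GM / r).
v = √(3.986e+16 / 6e+06) m/s ≈ 8.151e+04 m/s = 81.51 km/s.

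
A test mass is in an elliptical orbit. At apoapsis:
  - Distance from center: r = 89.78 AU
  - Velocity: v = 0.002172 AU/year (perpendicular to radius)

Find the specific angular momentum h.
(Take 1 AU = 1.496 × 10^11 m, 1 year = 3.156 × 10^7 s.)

Convert to SI: r = 89.78 AU = 1.34311e+13 m; v = 0.002172 AU/year = 10.2957 m/s.
With v perpendicular to r, h = r · v.
h = 1.34311e+13 · 10.2957 m²/s ≈ 1.383e+14 m²/s.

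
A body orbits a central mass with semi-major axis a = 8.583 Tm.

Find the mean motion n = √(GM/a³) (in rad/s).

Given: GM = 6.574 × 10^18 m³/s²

Convert to SI: a = 8.583 Tm = 8.583e+12 m.
n = √(GM / a³).
n = √(6.574e+18 / (8.583e+12)³) rad/s ≈ 1.02e-10 rad/s.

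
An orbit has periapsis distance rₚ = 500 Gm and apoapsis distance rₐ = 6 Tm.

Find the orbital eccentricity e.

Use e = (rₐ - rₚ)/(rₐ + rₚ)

Convert to SI: rₚ = 500 Gm = 5e+11 m; rₐ = 6 Tm = 6e+12 m.
e = (rₐ − rₚ) / (rₐ + rₚ).
e = (6e+12 − 5e+11) / (6e+12 + 5e+11) = 5.5e+12 / 6.5e+12 ≈ 0.8462.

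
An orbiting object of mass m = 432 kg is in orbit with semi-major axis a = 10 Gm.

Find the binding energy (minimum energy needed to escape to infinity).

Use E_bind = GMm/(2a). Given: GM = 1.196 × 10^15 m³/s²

Convert to SI: a = 10 Gm = 1e+10 m.
Total orbital energy is E = −GMm/(2a); binding energy is E_bind = −E = GMm/(2a).
E_bind = 1.196e+15 · 432 / (2 · 1e+10) J ≈ 2.583e+07 J = 25.83 MJ.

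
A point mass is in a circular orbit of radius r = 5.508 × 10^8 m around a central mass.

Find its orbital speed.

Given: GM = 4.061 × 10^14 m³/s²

For a circular orbit, gravity supplies the centripetal force, so v = √(GM / r).
v = √(4.061e+14 / 5.508e+08) m/s ≈ 858.7 m/s = 858.7 m/s.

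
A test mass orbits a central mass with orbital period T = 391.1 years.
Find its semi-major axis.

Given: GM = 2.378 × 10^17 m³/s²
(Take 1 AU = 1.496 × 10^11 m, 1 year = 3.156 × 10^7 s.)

Convert to SI: T = 391.1 years = 1.23431e+10 s.
Invert Kepler's third law: a = (GM · T² / (4π²))^(1/3).
Substituting T = 1.23431e+10 s and GM = 2.378e+17 m³/s²:
a = (2.378e+17 · (1.23431e+10)² / (4π²))^(1/3) m
a ≈ 9.718e+11 m = 6.496 AU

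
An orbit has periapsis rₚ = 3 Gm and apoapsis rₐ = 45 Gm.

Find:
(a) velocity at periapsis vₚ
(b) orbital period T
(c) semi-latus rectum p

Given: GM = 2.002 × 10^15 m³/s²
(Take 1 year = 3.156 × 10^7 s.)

Convert to SI: rₚ = 3 Gm = 3e+09 m; rₐ = 45 Gm = 4.5e+10 m.
(a) With a = (rₚ + rₐ)/2 = 2.4e+10 m, vₚ = √(GM (2/rₚ − 1/a)) = √(2.002e+15 · (2/3e+09 − 1/2.4e+10)) m/s ≈ 1119 m/s
(b) With a = (rₚ + rₐ)/2 = 2.4e+10 m, T = 2π √(a³/GM) = 2π √((2.4e+10)³/2.002e+15) s ≈ 5.221e+08 s
(c) From a = (rₚ + rₐ)/2 = 2.4e+10 m and e = (rₐ − rₚ)/(rₐ + rₚ) = 0.875, p = a(1 − e²) = 2.4e+10 · (1 − (0.875)²) ≈ 5.625e+09 m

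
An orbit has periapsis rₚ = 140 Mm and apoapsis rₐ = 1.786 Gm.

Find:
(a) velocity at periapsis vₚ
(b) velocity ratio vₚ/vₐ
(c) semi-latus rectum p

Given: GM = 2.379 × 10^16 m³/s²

Convert to SI: rₚ = 140 Mm = 1.4e+08 m; rₐ = 1.786 Gm = 1.786e+09 m.
(a) With a = (rₚ + rₐ)/2 = 9.63e+08 m, vₚ = √(GM (2/rₚ − 1/a)) = √(2.379e+16 · (2/1.4e+08 − 1/9.63e+08)) m/s ≈ 1.775e+04 m/s
(b) Conservation of angular momentum (rₚvₚ = rₐvₐ) gives vₚ/vₐ = rₐ/rₚ = 1.786e+09/1.4e+08 ≈ 12.76
(c) From a = (rₚ + rₐ)/2 = 9.63e+08 m and e = (rₐ − rₚ)/(rₐ + rₚ) = 0.854621, p = a(1 − e²) = 9.63e+08 · (1 − (0.854621)²) ≈ 2.596e+08 m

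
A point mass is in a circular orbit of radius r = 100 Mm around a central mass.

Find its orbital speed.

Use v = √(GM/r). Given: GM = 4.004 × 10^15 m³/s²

Convert to SI: r = 100 Mm = 1e+08 m.
For a circular orbit, gravity supplies the centripetal force, so v = √(GM / r).
v = √(4.004e+15 / 1e+08) m/s ≈ 6328 m/s = 6.328 km/s.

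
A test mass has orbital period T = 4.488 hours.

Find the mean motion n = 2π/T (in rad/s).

Convert to SI: T = 4.488 hours = 16156.8 s.
n = 2π / T.
n = 2π / 16156.8 s ≈ 0.0003889 rad/s.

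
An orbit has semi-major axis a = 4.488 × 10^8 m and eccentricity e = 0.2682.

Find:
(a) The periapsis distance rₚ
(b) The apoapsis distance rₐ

(a) rₚ = a(1 − e) = 4.488e+08 · (1 − 0.2682) = 4.488e+08 · 0.7318 ≈ 3.284e+08 m = 3.284 × 10^8 m.
(b) rₐ = a(1 + e) = 4.488e+08 · (1 + 0.2682) = 4.488e+08 · 1.2682 ≈ 5.692e+08 m = 5.692 × 10^8 m.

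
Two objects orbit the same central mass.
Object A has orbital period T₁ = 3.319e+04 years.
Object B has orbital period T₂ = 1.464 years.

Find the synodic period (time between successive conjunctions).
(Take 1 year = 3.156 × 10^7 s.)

Convert to SI: T₁ = 3.319e+04 years = 1.04748e+12 s; T₂ = 1.464 years = 4.62038e+07 s.
T_syn = |T₁ · T₂ / (T₁ − T₂)|.
T_syn = |1.04748e+12 · 4.62038e+07 / (1.04748e+12 − 4.62038e+07)| s ≈ 4.621e+07 s = 1.464 years.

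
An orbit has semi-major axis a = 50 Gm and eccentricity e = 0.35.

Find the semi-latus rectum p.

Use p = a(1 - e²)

Convert to SI: a = 50 Gm = 5e+10 m.
p = a (1 − e²).
p = 5e+10 · (1 − (0.35)²) = 5e+10 · 0.8775 ≈ 4.388e+10 m = 43.88 Gm.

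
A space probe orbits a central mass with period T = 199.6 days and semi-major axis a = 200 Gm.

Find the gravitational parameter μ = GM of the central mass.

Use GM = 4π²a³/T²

Convert to SI: T = 199.6 days = 1.72454e+07 s; a = 200 Gm = 2e+11 m.
GM = 4π² · a³ / T².
GM = 4π² · (2e+11)³ / (1.72454e+07)² m³/s² ≈ 1.062e+21 m³/s² = 1.062 × 10^21 m³/s².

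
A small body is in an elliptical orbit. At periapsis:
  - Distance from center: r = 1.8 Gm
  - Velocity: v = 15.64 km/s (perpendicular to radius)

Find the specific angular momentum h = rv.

Convert to SI: r = 1.8 Gm = 1.8e+09 m; v = 15.64 km/s = 15640 m/s.
With v perpendicular to r, h = r · v.
h = 1.8e+09 · 15640 m²/s ≈ 2.815e+13 m²/s.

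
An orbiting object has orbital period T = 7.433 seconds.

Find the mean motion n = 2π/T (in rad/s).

n = 2π / T.
n = 2π / 7.433 s ≈ 0.8453 rad/s.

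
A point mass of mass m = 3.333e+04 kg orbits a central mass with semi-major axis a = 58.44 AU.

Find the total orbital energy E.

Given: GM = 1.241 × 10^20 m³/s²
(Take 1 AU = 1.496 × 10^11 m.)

Convert to SI: a = 58.44 AU = 8.74262e+12 m.
E = −GMm / (2a).
E = −1.241e+20 · 3.333e+04 / (2 · 8.74262e+12) J ≈ -2.366e+11 J = -236.6 GJ.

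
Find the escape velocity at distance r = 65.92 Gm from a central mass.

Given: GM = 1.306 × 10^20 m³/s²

Convert to SI: r = 65.92 Gm = 6.592e+10 m.
Escape velocity comes from setting total energy to zero: ½v² − GM/r = 0 ⇒ v_esc = √(2GM / r).
v_esc = √(2 · 1.306e+20 / 6.592e+10) m/s ≈ 6.295e+04 m/s = 62.95 km/s.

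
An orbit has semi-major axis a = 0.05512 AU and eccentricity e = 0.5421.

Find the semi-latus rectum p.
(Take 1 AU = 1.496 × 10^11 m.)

Convert to SI: a = 0.05512 AU = 8.24595e+09 m.
p = a (1 − e²).
p = 8.24595e+09 · (1 − (0.5421)²) = 8.24595e+09 · 0.706128 ≈ 5.823e+09 m = 0.03892 AU.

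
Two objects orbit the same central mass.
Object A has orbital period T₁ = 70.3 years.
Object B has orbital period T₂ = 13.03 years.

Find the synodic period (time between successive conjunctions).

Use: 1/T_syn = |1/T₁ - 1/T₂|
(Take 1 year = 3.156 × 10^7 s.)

Convert to SI: T₁ = 70.3 years = 2.21867e+09 s; T₂ = 13.03 years = 4.11227e+08 s.
T_syn = |T₁ · T₂ / (T₁ − T₂)|.
T_syn = |2.21867e+09 · 4.11227e+08 / (2.21867e+09 − 4.11227e+08)| s ≈ 5.048e+08 s = 15.99 years.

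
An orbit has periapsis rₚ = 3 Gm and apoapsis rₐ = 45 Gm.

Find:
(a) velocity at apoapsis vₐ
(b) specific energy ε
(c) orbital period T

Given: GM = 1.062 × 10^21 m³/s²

Convert to SI: rₚ = 3 Gm = 3e+09 m; rₐ = 45 Gm = 4.5e+10 m.
(a) With a = (rₚ + rₐ)/2 = 2.4e+10 m, vₐ = √(GM (2/rₐ − 1/a)) = √(1.062e+21 · (2/4.5e+10 − 1/2.4e+10)) m/s ≈ 5.431e+04 m/s
(b) With a = (rₚ + rₐ)/2 = 2.4e+10 m, ε = −GM/(2a) = −1.062e+21/(2 · 2.4e+10) J/kg ≈ -2.212e+10 J/kg
(c) With a = (rₚ + rₐ)/2 = 2.4e+10 m, T = 2π √(a³/GM) = 2π √((2.4e+10)³/1.062e+21) s ≈ 7.169e+05 s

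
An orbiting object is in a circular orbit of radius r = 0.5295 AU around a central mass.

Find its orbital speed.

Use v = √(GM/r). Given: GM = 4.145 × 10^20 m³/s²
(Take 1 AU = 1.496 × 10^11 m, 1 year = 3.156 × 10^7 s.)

Convert to SI: r = 0.5295 AU = 7.92132e+10 m.
For a circular orbit, gravity supplies the centripetal force, so v = √(GM / r).
v = √(4.145e+20 / 7.92132e+10) m/s ≈ 7.234e+04 m/s = 15.26 AU/year.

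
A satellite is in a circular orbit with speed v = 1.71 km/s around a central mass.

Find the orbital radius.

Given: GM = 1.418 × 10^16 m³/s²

Convert to SI: v = 1.71 km/s = 1710 m/s.
For a circular orbit, v² = GM / r, so r = GM / v².
r = 1.418e+16 / (1710)² m ≈ 4.849e+09 m = 4.849 Gm.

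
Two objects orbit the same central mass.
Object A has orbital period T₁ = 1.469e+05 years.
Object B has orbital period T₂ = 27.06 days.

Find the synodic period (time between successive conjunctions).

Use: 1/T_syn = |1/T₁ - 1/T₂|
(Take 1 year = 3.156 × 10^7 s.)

Convert to SI: T₁ = 1.469e+05 years = 4.63616e+12 s; T₂ = 27.06 days = 2.33798e+06 s.
T_syn = |T₁ · T₂ / (T₁ − T₂)|.
T_syn = |4.63616e+12 · 2.33798e+06 / (4.63616e+12 − 2.33798e+06)| s ≈ 2.338e+06 s = 27.06 days.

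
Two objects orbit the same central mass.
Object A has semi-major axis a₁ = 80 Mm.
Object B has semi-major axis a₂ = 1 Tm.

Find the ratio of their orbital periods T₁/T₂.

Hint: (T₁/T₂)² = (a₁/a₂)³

Convert to SI: a₁ = 80 Mm = 8e+07 m; a₂ = 1 Tm = 1e+12 m.
From Kepler's third law, (T₁/T₂)² = (a₁/a₂)³, so T₁/T₂ = (a₁/a₂)^(3/2).
a₁/a₂ = 8e+07 / 1e+12 = 8e-05.
T₁/T₂ = (8e-05)^(3/2) ≈ 7.155e-07.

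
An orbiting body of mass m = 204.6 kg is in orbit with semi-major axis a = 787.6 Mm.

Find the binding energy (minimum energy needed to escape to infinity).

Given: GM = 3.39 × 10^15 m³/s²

Convert to SI: a = 787.6 Mm = 7.876e+08 m.
Total orbital energy is E = −GMm/(2a); binding energy is E_bind = −E = GMm/(2a).
E_bind = 3.39e+15 · 204.6 / (2 · 7.876e+08) J ≈ 4.403e+08 J = 440.3 MJ.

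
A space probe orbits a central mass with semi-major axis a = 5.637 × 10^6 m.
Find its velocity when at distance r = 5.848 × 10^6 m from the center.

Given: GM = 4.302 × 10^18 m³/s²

Vis-viva: v = √(GM · (2/r − 1/a)).
2/r − 1/a = 2/5.848e+06 − 1/5.637e+06 = 1.64598e-07 m⁻¹.
v = √(4.302e+18 · 1.64598e-07) m/s ≈ 8.415e+05 m/s = 841.5 km/s.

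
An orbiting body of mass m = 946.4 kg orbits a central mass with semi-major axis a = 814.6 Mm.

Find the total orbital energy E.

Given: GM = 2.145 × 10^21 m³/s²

Convert to SI: a = 814.6 Mm = 8.146e+08 m.
E = −GMm / (2a).
E = −2.145e+21 · 946.4 / (2 · 8.146e+08) J ≈ -1.246e+15 J = -1.246 PJ.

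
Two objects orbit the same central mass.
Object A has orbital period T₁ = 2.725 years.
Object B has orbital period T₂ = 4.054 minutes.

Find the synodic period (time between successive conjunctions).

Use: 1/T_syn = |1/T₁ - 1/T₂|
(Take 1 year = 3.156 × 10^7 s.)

Convert to SI: T₁ = 2.725 years = 8.6001e+07 s; T₂ = 4.054 minutes = 243.24 s.
T_syn = |T₁ · T₂ / (T₁ − T₂)|.
T_syn = |8.6001e+07 · 243.24 / (8.6001e+07 − 243.24)| s ≈ 243.2 s = 4.054 minutes.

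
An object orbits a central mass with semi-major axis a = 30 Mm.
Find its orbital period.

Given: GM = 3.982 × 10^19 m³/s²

Convert to SI: a = 30 Mm = 3e+07 m.
Kepler's third law: T = 2π √(a³ / GM).
Substituting a = 3e+07 m and GM = 3.982e+19 m³/s²:
T = 2π √((3e+07)³ / 3.982e+19) s
T ≈ 163.6 s = 2.727 minutes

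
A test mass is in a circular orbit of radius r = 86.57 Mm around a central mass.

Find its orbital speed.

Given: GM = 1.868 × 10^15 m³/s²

Convert to SI: r = 86.57 Mm = 8.657e+07 m.
For a circular orbit, gravity supplies the centripetal force, so v = √(GM / r).
v = √(1.868e+15 / 8.657e+07) m/s ≈ 4645 m/s = 4.645 km/s.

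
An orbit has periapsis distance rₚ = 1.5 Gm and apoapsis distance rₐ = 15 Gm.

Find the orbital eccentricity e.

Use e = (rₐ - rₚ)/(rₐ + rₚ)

Convert to SI: rₚ = 1.5 Gm = 1.5e+09 m; rₐ = 15 Gm = 1.5e+10 m.
e = (rₐ − rₚ) / (rₐ + rₚ).
e = (1.5e+10 − 1.5e+09) / (1.5e+10 + 1.5e+09) = 1.35e+10 / 1.65e+10 ≈ 0.8182.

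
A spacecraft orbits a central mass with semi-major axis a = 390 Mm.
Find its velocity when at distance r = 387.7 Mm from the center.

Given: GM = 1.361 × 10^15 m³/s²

Convert to SI: a = 390 Mm = 3.9e+08 m; r = 387.7 Mm = 3.877e+08 m.
Vis-viva: v = √(GM · (2/r − 1/a)).
2/r − 1/a = 2/3.877e+08 − 1/3.9e+08 = 2.59453e-09 m⁻¹.
v = √(1.361e+15 · 2.59453e-09) m/s ≈ 1879 m/s = 1.879 km/s.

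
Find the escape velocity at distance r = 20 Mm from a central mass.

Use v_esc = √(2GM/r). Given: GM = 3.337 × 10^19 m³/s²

Convert to SI: r = 20 Mm = 2e+07 m.
Escape velocity comes from setting total energy to zero: ½v² − GM/r = 0 ⇒ v_esc = √(2GM / r).
v_esc = √(2 · 3.337e+19 / 2e+07) m/s ≈ 1.827e+06 m/s = 1827 km/s.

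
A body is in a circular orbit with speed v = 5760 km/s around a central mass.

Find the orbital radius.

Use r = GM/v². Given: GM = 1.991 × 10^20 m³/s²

Convert to SI: v = 5760 km/s = 5.76e+06 m/s.
For a circular orbit, v² = GM / r, so r = GM / v².
r = 1.991e+20 / (5.76e+06)² m ≈ 6.001e+06 m = 6.001 Mm.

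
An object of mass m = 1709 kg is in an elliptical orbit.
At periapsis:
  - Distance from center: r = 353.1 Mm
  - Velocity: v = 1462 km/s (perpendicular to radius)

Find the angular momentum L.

Convert to SI: r = 353.1 Mm = 3.531e+08 m; v = 1462 km/s = 1.462e+06 m/s.
Since v is perpendicular to r, L = m · v · r.
L = 1709 · 1.462e+06 · 3.531e+08 kg·m²/s ≈ 8.822e+17 kg·m²/s.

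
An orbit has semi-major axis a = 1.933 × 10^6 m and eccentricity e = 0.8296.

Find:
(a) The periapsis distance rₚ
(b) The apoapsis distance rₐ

(a) rₚ = a(1 − e) = 1.933e+06 · (1 − 0.8296) = 1.933e+06 · 0.1704 ≈ 3.294e+05 m = 3.294 × 10^5 m.
(b) rₐ = a(1 + e) = 1.933e+06 · (1 + 0.8296) = 1.933e+06 · 1.8296 ≈ 3.537e+06 m = 3.537 × 10^6 m.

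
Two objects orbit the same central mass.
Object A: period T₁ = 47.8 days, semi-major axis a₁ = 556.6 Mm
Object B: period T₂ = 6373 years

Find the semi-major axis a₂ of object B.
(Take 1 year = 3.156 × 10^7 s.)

Convert to SI: T₁ = 47.8 days = 4.12992e+06 s; a₁ = 556.6 Mm = 5.566e+08 m; T₂ = 6373 years = 2.01132e+11 s.
Kepler's third law: (T₁/T₂)² = (a₁/a₂)³ ⇒ a₂ = a₁ · (T₂/T₁)^(2/3).
T₂/T₁ = 2.01132e+11 / 4.12992e+06 = 48701.2.
a₂ = 5.566e+08 · (48701.2)^(2/3) m ≈ 7.423e+11 m = 742.3 Gm.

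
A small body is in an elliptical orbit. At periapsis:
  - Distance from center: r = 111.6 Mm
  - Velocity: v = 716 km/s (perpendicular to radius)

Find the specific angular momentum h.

Convert to SI: r = 111.6 Mm = 1.116e+08 m; v = 716 km/s = 716000 m/s.
With v perpendicular to r, h = r · v.
h = 1.116e+08 · 716000 m²/s ≈ 7.991e+13 m²/s.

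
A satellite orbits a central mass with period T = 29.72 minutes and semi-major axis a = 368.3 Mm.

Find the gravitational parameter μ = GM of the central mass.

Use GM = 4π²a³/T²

Convert to SI: T = 29.72 minutes = 1783.2 s; a = 368.3 Mm = 3.683e+08 m.
GM = 4π² · a³ / T².
GM = 4π² · (3.683e+08)³ / (1783.2)² m³/s² ≈ 6.202e+20 m³/s² = 6.202 × 10^20 m³/s².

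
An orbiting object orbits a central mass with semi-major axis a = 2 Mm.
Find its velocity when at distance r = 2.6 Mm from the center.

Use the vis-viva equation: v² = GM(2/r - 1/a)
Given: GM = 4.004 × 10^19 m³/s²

Convert to SI: a = 2 Mm = 2e+06 m; r = 2.6 Mm = 2.6e+06 m.
Vis-viva: v = √(GM · (2/r − 1/a)).
2/r − 1/a = 2/2.6e+06 − 1/2e+06 = 2.69231e-07 m⁻¹.
v = √(4.004e+19 · 2.69231e-07) m/s ≈ 3.283e+06 m/s = 3283 km/s.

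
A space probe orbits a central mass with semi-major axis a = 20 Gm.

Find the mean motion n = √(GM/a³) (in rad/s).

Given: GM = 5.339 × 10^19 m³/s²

Convert to SI: a = 20 Gm = 2e+10 m.
n = √(GM / a³).
n = √(5.339e+19 / (2e+10)³) rad/s ≈ 2.583e-06 rad/s.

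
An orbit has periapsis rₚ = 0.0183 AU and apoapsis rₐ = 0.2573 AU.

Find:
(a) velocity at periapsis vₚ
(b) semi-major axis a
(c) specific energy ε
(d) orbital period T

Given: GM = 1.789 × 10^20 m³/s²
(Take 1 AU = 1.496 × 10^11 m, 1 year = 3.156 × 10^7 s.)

Convert to SI: rₚ = 0.0183 AU = 2.73768e+09 m; rₐ = 0.2573 AU = 3.84921e+10 m.
(a) With a = (rₚ + rₐ)/2 = 2.06149e+10 m, vₚ = √(GM (2/rₚ − 1/a)) = √(1.789e+20 · (2/2.73768e+09 − 1/2.06149e+10)) m/s ≈ 3.493e+05 m/s
(b) a = (rₚ + rₐ)/2 = (2.73768e+09 + 3.84921e+10)/2 ≈ 2.061e+10 m
(c) With a = (rₚ + rₐ)/2 = 2.06149e+10 m, ε = −GM/(2a) = −1.789e+20/(2 · 2.06149e+10) J/kg ≈ -4.339e+09 J/kg
(d) With a = (rₚ + rₐ)/2 = 2.06149e+10 m, T = 2π √(a³/GM) = 2π √((2.06149e+10)³/1.789e+20) s ≈ 1.39e+06 s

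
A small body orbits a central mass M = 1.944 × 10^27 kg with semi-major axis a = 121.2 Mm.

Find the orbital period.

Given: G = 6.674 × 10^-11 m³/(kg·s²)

Convert to SI: a = 121.2 Mm = 1.212e+08 m.
GM = G · M = 6.674e-11 · 1.944e+27 = 1.29743e+17 m³/s².
Kepler's third law: T = 2π √(a³ / GM).
Substituting a = 1.212e+08 m and GM = 1.29743e+17 m³/s²:
T = 2π √((1.212e+08)³ / 1.29743e+17) s
T ≈ 2.328e+04 s = 6.465 hours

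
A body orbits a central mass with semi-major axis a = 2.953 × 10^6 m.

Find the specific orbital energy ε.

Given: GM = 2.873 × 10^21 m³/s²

ε = −GM / (2a).
ε = −2.873e+21 / (2 · 2.953e+06) J/kg ≈ -4.865e+14 J/kg = -4.865e+05 GJ/kg.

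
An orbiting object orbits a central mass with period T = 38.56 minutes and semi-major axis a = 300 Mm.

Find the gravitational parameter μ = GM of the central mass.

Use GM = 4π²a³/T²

Convert to SI: T = 38.56 minutes = 2313.6 s; a = 300 Mm = 3e+08 m.
GM = 4π² · a³ / T².
GM = 4π² · (3e+08)³ / (2313.6)² m³/s² ≈ 1.991e+20 m³/s² = 1.991 × 10^20 m³/s².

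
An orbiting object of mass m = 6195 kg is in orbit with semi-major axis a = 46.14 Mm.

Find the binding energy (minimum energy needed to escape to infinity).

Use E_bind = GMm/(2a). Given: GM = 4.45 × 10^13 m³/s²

Convert to SI: a = 46.14 Mm = 4.614e+07 m.
Total orbital energy is E = −GMm/(2a); binding energy is E_bind = −E = GMm/(2a).
E_bind = 4.45e+13 · 6195 / (2 · 4.614e+07) J ≈ 2.987e+09 J = 2.987 GJ.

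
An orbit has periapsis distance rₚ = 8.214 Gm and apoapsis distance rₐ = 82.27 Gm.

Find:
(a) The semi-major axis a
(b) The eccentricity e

Convert to SI: rₚ = 8.214 Gm = 8.214e+09 m; rₐ = 82.27 Gm = 8.227e+10 m.
(a) a = (rₚ + rₐ) / 2 = (8.214e+09 + 8.227e+10) / 2 ≈ 4.524e+10 m = 45.24 Gm.
(b) e = (rₐ − rₚ) / (rₐ + rₚ) = (8.227e+10 − 8.214e+09) / (8.227e+10 + 8.214e+09) ≈ 0.8184.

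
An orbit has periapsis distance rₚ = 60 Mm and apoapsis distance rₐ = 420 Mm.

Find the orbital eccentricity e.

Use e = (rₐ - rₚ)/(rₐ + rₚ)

Convert to SI: rₚ = 60 Mm = 6e+07 m; rₐ = 420 Mm = 4.2e+08 m.
e = (rₐ − rₚ) / (rₐ + rₚ).
e = (4.2e+08 − 6e+07) / (4.2e+08 + 6e+07) = 3.6e+08 / 4.8e+08 ≈ 0.75.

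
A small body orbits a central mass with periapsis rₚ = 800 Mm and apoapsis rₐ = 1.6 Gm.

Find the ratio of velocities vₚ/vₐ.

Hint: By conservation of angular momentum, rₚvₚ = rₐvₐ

Convert to SI: rₚ = 800 Mm = 8e+08 m; rₐ = 1.6 Gm = 1.6e+09 m.
Conservation of angular momentum gives rₚvₚ = rₐvₐ, so vₚ/vₐ = rₐ/rₚ.
vₚ/vₐ = 1.6e+09 / 8e+08 ≈ 2.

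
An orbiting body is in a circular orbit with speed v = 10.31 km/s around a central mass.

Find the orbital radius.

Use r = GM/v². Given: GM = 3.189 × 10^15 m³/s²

Convert to SI: v = 10.31 km/s = 10310 m/s.
For a circular orbit, v² = GM / r, so r = GM / v².
r = 3.189e+15 / (10310)² m ≈ 3e+07 m = 30 Mm.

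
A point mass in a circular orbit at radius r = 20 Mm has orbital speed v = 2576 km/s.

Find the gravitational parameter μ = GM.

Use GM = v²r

Convert to SI: r = 20 Mm = 2e+07 m; v = 2576 km/s = 2.576e+06 m/s.
For a circular orbit v² = GM/r, so GM = v² · r.
GM = (2.576e+06)² · 2e+07 m³/s² ≈ 1.327e+20 m³/s² = 1.327 × 10^20 m³/s².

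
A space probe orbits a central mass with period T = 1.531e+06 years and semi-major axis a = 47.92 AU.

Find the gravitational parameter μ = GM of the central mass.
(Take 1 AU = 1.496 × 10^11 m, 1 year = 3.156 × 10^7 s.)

Convert to SI: T = 1.531e+06 years = 4.83184e+13 s; a = 47.92 AU = 7.16883e+12 m.
GM = 4π² · a³ / T².
GM = 4π² · (7.16883e+12)³ / (4.83184e+13)² m³/s² ≈ 6.23e+12 m³/s² = 6.23 × 10^12 m³/s².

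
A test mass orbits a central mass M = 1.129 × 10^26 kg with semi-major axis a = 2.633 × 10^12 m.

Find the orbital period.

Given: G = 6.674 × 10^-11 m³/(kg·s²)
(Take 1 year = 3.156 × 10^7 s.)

GM = G · M = 6.674e-11 · 1.129e+26 = 7.53495e+15 m³/s².
Kepler's third law: T = 2π √(a³ / GM).
Substituting a = 2.633e+12 m and GM = 7.53495e+15 m³/s²:
T = 2π √((2.633e+12)³ / 7.53495e+15) s
T ≈ 3.093e+11 s = 9799 years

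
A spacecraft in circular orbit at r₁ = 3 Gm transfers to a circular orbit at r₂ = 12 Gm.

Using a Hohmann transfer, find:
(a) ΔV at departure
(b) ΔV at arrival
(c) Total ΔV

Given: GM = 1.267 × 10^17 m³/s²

Convert to SI: r₁ = 3 Gm = 3e+09 m; r₂ = 12 Gm = 1.2e+10 m.
Transfer semi-major axis: a_t = (r₁ + r₂)/2 = (3e+09 + 1.2e+10)/2 = 7.5e+09 m.
Circular speeds: v₁ = √(GM/r₁) = 6498.72 m/s, v₂ = √(GM/r₂) = 3249.36 m/s.
Transfer speeds (vis-viva v² = GM(2/r − 1/a_t)): v₁ᵗ = 8220.3 m/s, v₂ᵗ = 2055.08 m/s.
(a) ΔV₁ = |v₁ᵗ − v₁| ≈ 1722 m/s = 1.722 km/s.
(b) ΔV₂ = |v₂ − v₂ᵗ| ≈ 1194 m/s = 1.194 km/s.
(c) ΔV_total = ΔV₁ + ΔV₂ ≈ 2916 m/s = 2.916 km/s.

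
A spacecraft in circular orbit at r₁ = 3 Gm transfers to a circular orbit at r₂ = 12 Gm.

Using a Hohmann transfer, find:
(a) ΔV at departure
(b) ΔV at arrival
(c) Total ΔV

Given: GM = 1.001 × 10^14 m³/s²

Convert to SI: r₁ = 3 Gm = 3e+09 m; r₂ = 12 Gm = 1.2e+10 m.
Transfer semi-major axis: a_t = (r₁ + r₂)/2 = (3e+09 + 1.2e+10)/2 = 7.5e+09 m.
Circular speeds: v₁ = √(GM/r₁) = 182.665 m/s, v₂ = √(GM/r₂) = 91.3327 m/s.
Transfer speeds (vis-viva v² = GM(2/r − 1/a_t)): v₁ᵗ = 231.056 m/s, v₂ᵗ = 57.7639 m/s.
(a) ΔV₁ = |v₁ᵗ − v₁| ≈ 48.39 m/s = 48.39 m/s.
(b) ΔV₂ = |v₂ − v₂ᵗ| ≈ 33.57 m/s = 33.57 m/s.
(c) ΔV_total = ΔV₁ + ΔV₂ ≈ 81.96 m/s = 81.96 m/s.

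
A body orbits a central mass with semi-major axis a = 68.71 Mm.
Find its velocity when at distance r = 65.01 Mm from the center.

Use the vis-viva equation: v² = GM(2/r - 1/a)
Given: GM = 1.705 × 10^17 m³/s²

Convert to SI: a = 68.71 Mm = 6.871e+07 m; r = 65.01 Mm = 6.501e+07 m.
Vis-viva: v = √(GM · (2/r − 1/a)).
2/r − 1/a = 2/6.501e+07 − 1/6.871e+07 = 1.62106e-08 m⁻¹.
v = √(1.705e+17 · 1.62106e-08) m/s ≈ 5.257e+04 m/s = 52.57 km/s.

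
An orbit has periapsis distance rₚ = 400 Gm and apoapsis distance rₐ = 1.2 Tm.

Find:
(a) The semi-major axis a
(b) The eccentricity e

Convert to SI: rₚ = 400 Gm = 4e+11 m; rₐ = 1.2 Tm = 1.2e+12 m.
(a) a = (rₚ + rₐ) / 2 = (4e+11 + 1.2e+12) / 2 ≈ 8e+11 m = 800 Gm.
(b) e = (rₐ − rₚ) / (rₐ + rₚ) = (1.2e+12 − 4e+11) / (1.2e+12 + 4e+11) ≈ 0.5.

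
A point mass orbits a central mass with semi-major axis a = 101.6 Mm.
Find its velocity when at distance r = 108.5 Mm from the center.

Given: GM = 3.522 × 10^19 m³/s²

Convert to SI: a = 101.6 Mm = 1.016e+08 m; r = 108.5 Mm = 1.085e+08 m.
Vis-viva: v = √(GM · (2/r − 1/a)).
2/r − 1/a = 2/1.085e+08 − 1/1.016e+08 = 8.59066e-09 m⁻¹.
v = √(3.522e+19 · 8.59066e-09) m/s ≈ 5.501e+05 m/s = 550.1 km/s.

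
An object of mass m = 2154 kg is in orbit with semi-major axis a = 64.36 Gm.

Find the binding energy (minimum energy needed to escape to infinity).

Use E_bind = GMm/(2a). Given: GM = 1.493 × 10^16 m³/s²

Convert to SI: a = 64.36 Gm = 6.436e+10 m.
Total orbital energy is E = −GMm/(2a); binding energy is E_bind = −E = GMm/(2a).
E_bind = 1.493e+16 · 2154 / (2 · 6.436e+10) J ≈ 2.498e+08 J = 249.8 MJ.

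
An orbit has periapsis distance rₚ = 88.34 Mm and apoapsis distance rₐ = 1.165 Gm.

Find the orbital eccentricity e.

Convert to SI: rₚ = 88.34 Mm = 8.834e+07 m; rₐ = 1.165 Gm = 1.165e+09 m.
e = (rₐ − rₚ) / (rₐ + rₚ).
e = (1.165e+09 − 8.834e+07) / (1.165e+09 + 8.834e+07) = 1.07666e+09 / 1.25334e+09 ≈ 0.859.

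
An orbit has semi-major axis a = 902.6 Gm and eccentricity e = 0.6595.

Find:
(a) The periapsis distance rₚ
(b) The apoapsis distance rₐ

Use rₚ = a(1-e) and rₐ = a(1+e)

Convert to SI: a = 902.6 Gm = 9.026e+11 m.
(a) rₚ = a(1 − e) = 9.026e+11 · (1 − 0.6595) = 9.026e+11 · 0.3405 ≈ 3.073e+11 m = 307.3 Gm.
(b) rₐ = a(1 + e) = 9.026e+11 · (1 + 0.6595) = 9.026e+11 · 1.6595 ≈ 1.498e+12 m = 1.498 Tm.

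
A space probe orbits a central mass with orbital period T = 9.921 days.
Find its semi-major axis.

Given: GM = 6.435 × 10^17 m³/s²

Convert to SI: T = 9.921 days = 857174 s.
Invert Kepler's third law: a = (GM · T² / (4π²))^(1/3).
Substituting T = 857174 s and GM = 6.435e+17 m³/s²:
a = (6.435e+17 · (857174)² / (4π²))^(1/3) m
a ≈ 2.288e+09 m = 2.288 Gm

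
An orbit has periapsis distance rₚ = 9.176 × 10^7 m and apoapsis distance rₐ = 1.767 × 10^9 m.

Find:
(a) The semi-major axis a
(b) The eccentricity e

(a) a = (rₚ + rₐ) / 2 = (9.176e+07 + 1.767e+09) / 2 ≈ 9.294e+08 m = 9.294 × 10^8 m.
(b) e = (rₐ − rₚ) / (rₐ + rₚ) = (1.767e+09 − 9.176e+07) / (1.767e+09 + 9.176e+07) ≈ 0.9013.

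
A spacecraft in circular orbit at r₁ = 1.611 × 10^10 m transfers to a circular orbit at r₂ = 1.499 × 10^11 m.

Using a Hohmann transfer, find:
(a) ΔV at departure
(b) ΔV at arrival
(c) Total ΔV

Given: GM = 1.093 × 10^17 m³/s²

Transfer semi-major axis: a_t = (r₁ + r₂)/2 = (1.611e+10 + 1.499e+11)/2 = 8.3005e+10 m.
Circular speeds: v₁ = √(GM/r₁) = 2604.73 m/s, v₂ = √(GM/r₂) = 853.904 m/s.
Transfer speeds (vis-viva v² = GM(2/r − 1/a_t)): v₁ᵗ = 3500.35 m/s, v₂ᵗ = 376.188 m/s.
(a) ΔV₁ = |v₁ᵗ − v₁| ≈ 895.6 m/s = 895.6 m/s.
(b) ΔV₂ = |v₂ − v₂ᵗ| ≈ 477.7 m/s = 477.7 m/s.
(c) ΔV_total = ΔV₁ + ΔV₂ ≈ 1373 m/s = 1.373 km/s.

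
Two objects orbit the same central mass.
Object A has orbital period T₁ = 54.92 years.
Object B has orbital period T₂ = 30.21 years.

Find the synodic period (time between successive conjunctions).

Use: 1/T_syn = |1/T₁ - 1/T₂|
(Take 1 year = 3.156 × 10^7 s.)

Convert to SI: T₁ = 54.92 years = 1.73328e+09 s; T₂ = 30.21 years = 9.53428e+08 s.
T_syn = |T₁ · T₂ / (T₁ − T₂)|.
T_syn = |1.73328e+09 · 9.53428e+08 / (1.73328e+09 − 9.53428e+08)| s ≈ 2.119e+09 s = 67.14 years.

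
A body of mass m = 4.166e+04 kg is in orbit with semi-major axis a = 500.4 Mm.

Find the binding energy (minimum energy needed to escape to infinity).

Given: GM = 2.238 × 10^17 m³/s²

Convert to SI: a = 500.4 Mm = 5.004e+08 m.
Total orbital energy is E = −GMm/(2a); binding energy is E_bind = −E = GMm/(2a).
E_bind = 2.238e+17 · 4.166e+04 / (2 · 5.004e+08) J ≈ 9.316e+12 J = 9.316 TJ.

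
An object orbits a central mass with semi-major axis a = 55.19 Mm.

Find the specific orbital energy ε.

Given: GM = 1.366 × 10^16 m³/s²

Convert to SI: a = 55.19 Mm = 5.519e+07 m.
ε = −GM / (2a).
ε = −1.366e+16 / (2 · 5.519e+07) J/kg ≈ -1.238e+08 J/kg = -123.8 MJ/kg.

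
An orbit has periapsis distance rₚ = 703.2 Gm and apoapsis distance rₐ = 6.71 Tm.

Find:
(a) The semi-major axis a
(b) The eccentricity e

Convert to SI: rₚ = 703.2 Gm = 7.032e+11 m; rₐ = 6.71 Tm = 6.71e+12 m.
(a) a = (rₚ + rₐ) / 2 = (7.032e+11 + 6.71e+12) / 2 ≈ 3.707e+12 m = 3.707 Tm.
(b) e = (rₐ − rₚ) / (rₐ + rₚ) = (6.71e+12 − 7.032e+11) / (6.71e+12 + 7.032e+11) ≈ 0.8103.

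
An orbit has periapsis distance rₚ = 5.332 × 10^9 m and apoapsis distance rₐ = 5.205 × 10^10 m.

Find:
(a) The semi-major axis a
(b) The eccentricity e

(a) a = (rₚ + rₐ) / 2 = (5.332e+09 + 5.205e+10) / 2 ≈ 2.869e+10 m = 2.869 × 10^10 m.
(b) e = (rₐ − rₚ) / (rₐ + rₚ) = (5.205e+10 − 5.332e+09) / (5.205e+10 + 5.332e+09) ≈ 0.8142.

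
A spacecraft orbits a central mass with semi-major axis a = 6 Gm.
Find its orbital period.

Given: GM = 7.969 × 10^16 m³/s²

Convert to SI: a = 6 Gm = 6e+09 m.
Kepler's third law: T = 2π √(a³ / GM).
Substituting a = 6e+09 m and GM = 7.969e+16 m³/s²:
T = 2π √((6e+09)³ / 7.969e+16) s
T ≈ 1.034e+07 s = 119.7 days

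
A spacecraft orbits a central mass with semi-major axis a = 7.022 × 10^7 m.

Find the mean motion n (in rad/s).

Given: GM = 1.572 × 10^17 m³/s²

n = √(GM / a³).
n = √(1.572e+17 / (7.022e+07)³) rad/s ≈ 0.0006738 rad/s.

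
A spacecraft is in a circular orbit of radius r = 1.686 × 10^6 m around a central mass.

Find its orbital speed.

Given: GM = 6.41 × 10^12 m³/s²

For a circular orbit, gravity supplies the centripetal force, so v = √(GM / r).
v = √(6.41e+12 / 1.686e+06) m/s ≈ 1950 m/s = 1.95 km/s.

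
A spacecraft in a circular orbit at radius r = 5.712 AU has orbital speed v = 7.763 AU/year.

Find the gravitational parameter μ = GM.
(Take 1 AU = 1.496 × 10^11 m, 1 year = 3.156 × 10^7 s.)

Convert to SI: r = 5.712 AU = 8.54515e+11 m; v = 7.763 AU/year = 36798 m/s.
For a circular orbit v² = GM/r, so GM = v² · r.
GM = (36798)² · 8.54515e+11 m³/s² ≈ 1.157e+21 m³/s² = 1.157 × 10^21 m³/s².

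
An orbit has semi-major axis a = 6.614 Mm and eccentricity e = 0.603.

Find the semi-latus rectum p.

Convert to SI: a = 6.614 Mm = 6.614e+06 m.
p = a (1 − e²).
p = 6.614e+06 · (1 − (0.603)²) = 6.614e+06 · 0.636391 ≈ 4.209e+06 m = 4.209 Mm.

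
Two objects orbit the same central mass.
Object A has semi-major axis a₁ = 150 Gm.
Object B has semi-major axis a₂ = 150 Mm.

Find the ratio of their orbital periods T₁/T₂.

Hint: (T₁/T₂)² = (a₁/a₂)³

Convert to SI: a₁ = 150 Gm = 1.5e+11 m; a₂ = 150 Mm = 1.5e+08 m.
From Kepler's third law, (T₁/T₂)² = (a₁/a₂)³, so T₁/T₂ = (a₁/a₂)^(3/2).
a₁/a₂ = 1.5e+11 / 1.5e+08 = 1000.
T₁/T₂ = (1000)^(3/2) ≈ 3.162e+04.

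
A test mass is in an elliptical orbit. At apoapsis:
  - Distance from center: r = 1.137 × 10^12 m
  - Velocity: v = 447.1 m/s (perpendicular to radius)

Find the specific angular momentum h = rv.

With v perpendicular to r, h = r · v.
h = 1.137e+12 · 447.1 m²/s ≈ 5.084e+14 m²/s.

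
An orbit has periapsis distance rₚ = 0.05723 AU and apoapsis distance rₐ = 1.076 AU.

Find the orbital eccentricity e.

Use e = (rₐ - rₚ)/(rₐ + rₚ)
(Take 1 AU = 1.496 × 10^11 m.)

Convert to SI: rₚ = 0.05723 AU = 8.56161e+09 m; rₐ = 1.076 AU = 1.6097e+11 m.
e = (rₐ − rₚ) / (rₐ + rₚ).
e = (1.6097e+11 − 8.56161e+09) / (1.6097e+11 + 8.56161e+09) = 1.52408e+11 / 1.69531e+11 ≈ 0.899.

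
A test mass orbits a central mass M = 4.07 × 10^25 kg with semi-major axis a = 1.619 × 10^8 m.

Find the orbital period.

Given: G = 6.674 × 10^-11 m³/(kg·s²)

GM = G · M = 6.674e-11 · 4.07e+25 = 2.71632e+15 m³/s².
Kepler's third law: T = 2π √(a³ / GM).
Substituting a = 1.619e+08 m and GM = 2.71632e+15 m³/s²:
T = 2π √((1.619e+08)³ / 2.71632e+15) s
T ≈ 2.483e+05 s = 2.874 days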